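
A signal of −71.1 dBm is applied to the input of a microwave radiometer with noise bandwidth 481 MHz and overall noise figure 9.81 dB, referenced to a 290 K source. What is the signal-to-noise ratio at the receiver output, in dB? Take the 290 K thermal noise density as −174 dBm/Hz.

6.3 dB

Noise floor: N = −174 + 10 log₁₀(B) + NF
10 log₁₀(4.81×10⁸) = 86.82 dB
N = −174 + 86.82 + 9.81 = −77.37 dBm
SNR = P_sig − N = −71.1 − (−77.37) = 6.27 dB → 6.3 dB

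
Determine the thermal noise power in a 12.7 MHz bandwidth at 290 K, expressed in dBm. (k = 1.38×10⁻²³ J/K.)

P_n = kTB = 1.38×10⁻²³ × 290 × 1.27×10⁷ = 5.08×10⁻¹⁴ W
In dBm: 10 log₁₀(5.08×10⁻¹⁴ / 10⁻³) = −102.9 dBm

−102.9 dBm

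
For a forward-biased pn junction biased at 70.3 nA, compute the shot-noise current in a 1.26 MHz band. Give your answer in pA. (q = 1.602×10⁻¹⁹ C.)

I_n = √(2qI·B)
2qI·B = 2 × 1.602×10⁻¹⁹ × 7.03×10⁻⁸ × 1.26×10⁶ = 2.84×10⁻²⁰ A²
I_n = √(2.84×10⁻²⁰) = 1.68×10⁻¹⁰ A = 168 pA

168 pA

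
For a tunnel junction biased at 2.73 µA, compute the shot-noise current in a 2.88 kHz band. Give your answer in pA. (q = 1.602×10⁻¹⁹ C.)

I_n = √(2qI·B)
2qI·B = 2 × 1.602×10⁻¹⁹ × 2.73×10⁻⁶ × 2.88×10³ = 2.52×10⁻²¹ A²
I_n = √(2.52×10⁻²¹) = 5.02×10⁻¹¹ A = 50.2 pA

50.2 pA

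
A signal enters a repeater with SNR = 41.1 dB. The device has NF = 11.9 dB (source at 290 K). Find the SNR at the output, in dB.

29.2 dB

By definition F = SNR_in/SNR_out, so in dB: SNR_out = SNR_in − NF
SNR_out = 41.1 − 11.9 = 29.2 dB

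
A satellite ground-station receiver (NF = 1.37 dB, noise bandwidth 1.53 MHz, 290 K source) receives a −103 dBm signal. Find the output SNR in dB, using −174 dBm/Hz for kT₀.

Noise floor: N = −174 + 10 log₁₀(B) + NF
10 log₁₀(1.53×10⁶) = 61.85 dB
N = −174 + 61.85 + 1.37 = −110.78 dBm
SNR = P_sig − N = −103 − (−110.78) = 7.78 dB → 7.8 dB

7.8 dB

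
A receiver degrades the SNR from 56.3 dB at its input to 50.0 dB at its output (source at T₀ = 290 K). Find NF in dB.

NF (dB) = SNR_in(dB) − SNR_out(dB) when the source is at T₀
NF = 56.3 − 50.0 = 6.3 dB

6.3 dB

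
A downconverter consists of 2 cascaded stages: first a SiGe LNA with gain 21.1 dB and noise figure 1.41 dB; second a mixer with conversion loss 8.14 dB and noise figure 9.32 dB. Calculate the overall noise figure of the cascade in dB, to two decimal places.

Convert to linear (a loss of L dB is a gain of −L dB): F_i = 10^(NF_i/10), G_i = 10^(G_i,dB/10)
  Stage 1: F_1 = 10^(1.41/10) = 1.384, G_1 = 10^(21.1/10) = 128.8
  Stage 2: F_2 = 10^(9.32/10) = 8.551, G_2 = 10^(−8.14/10) = 0.1535
Friis cascade:
  F = 1.384 + (8.551 − 1)/128.8 = 1.442
NF = 10 log₁₀(1.442) = 1.59 dB

1.59 dB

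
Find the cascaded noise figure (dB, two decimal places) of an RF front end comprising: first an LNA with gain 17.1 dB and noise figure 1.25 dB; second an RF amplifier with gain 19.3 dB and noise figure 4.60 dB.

1.37 dB

Convert to linear (a loss of L dB is a gain of −L dB): F_i = 10^(NF_i/10), G_i = 10^(G_i,dB/10)
  Stage 1: F_1 = 10^(1.25/10) = 1.334, G_1 = 10^(17.1/10) = 51.29
  Stage 2: F_2 = 10^(4.60/10) = 2.884, G_2 = 10^(19.3/10) = 85.11
Friis cascade:
  F = 1.334 + (2.884 − 1)/51.29 = 1.370
NF = 10 log₁₀(1.370) = 1.37 dB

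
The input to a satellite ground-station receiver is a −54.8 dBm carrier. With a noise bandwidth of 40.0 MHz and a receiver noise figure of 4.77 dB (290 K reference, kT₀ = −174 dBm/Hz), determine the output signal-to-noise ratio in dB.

38.4 dB

Noise floor: N = −174 + 10 log₁₀(B) + NF
10 log₁₀(4.00×10⁷) = 76.02 dB
N = −174 + 76.02 + 4.77 = −93.21 dBm
SNR = P_sig − N = −54.8 − (−93.21) = 38.41 dB → 38.4 dB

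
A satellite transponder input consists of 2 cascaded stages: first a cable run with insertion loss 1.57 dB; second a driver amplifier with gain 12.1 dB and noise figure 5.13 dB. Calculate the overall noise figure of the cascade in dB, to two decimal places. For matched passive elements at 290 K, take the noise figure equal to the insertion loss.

6.70 dB

Convert to linear (a loss of L dB is a gain of −L dB): F_i = 10^(NF_i/10), G_i = 10^(G_i,dB/10)
  Stage 1: F_1 = 10^(1.57/10) = 1.435, G_1 = 10^(−1.57/10) = 0.6966
  Stage 2: F_2 = 10^(5.13/10) = 3.258, G_2 = 10^(12.1/10) = 16.22
Friis cascade:
  F = 1.435 + (3.258 − 1)/0.6966 = 4.677
NF = 10 log₁₀(4.677) = 6.70 dB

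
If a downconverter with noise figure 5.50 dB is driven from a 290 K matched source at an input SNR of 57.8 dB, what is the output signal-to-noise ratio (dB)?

52.30 dB

By definition F = SNR_in/SNR_out, so in dB: SNR_out = SNR_in − NF
SNR_out = 57.8 − 5.50 = 52.30 dB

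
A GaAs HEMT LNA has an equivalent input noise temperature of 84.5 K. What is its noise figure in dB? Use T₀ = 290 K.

F = 1 + T_e/T₀ = 1 + 84.5/290 = 1.29138
NF = 10 log₁₀(1.29138) = 1.11 dB

1.11 dB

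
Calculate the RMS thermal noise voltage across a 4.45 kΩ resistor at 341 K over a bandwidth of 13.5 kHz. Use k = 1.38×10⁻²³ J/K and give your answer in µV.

1.06 µV

V_n = √(4kTRB)
4kTRB = 4 × 1.38×10⁻²³ × 341 × 4.45×10³ × 1.35×10⁴ = 1.13×10⁻¹² V²
V_n = √(1.13×10⁻¹²) = 1.06×10⁻⁶ V = 1.06 µV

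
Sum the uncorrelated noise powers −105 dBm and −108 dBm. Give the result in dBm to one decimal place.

Convert to linear, add, convert back:
P₁ = 3.16×10⁻¹⁴ W, P₂ = 1.58×10⁻¹⁴ W
P_tot = 4.75×10⁻¹⁴ W → 10 log₁₀(P_tot / 10⁻³) = −103.2 dBm

−103.2 dBm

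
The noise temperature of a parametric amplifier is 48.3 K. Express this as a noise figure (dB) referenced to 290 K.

F = 1 + T_e/T₀ = 1 + 48.3/290 = 1.16655
NF = 10 log₁₀(1.16655) = 0.669 dB

0.669 dB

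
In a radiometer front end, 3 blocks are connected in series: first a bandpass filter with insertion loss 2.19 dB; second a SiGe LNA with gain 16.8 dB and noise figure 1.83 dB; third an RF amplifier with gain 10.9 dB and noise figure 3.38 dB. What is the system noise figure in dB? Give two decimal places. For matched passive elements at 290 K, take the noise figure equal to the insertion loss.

4.09 dB

Convert to linear (a loss of L dB is a gain of −L dB): F_i = 10^(NF_i/10), G_i = 10^(G_i,dB/10)
  Stage 1: F_1 = 10^(2.19/10) = 1.656, G_1 = 10^(−2.19/10) = 0.6039
  Stage 2: F_2 = 10^(1.83/10) = 1.524, G_2 = 10^(16.8/10) = 47.86
  Stage 3: F_3 = 10^(3.38/10) = 2.178, G_3 = 10^(10.9/10) = 12.30
Friis cascade:
  F = 1.656 + (1.524 − 1)/0.6039 + (2.178 − 1)/28.91 = 2.564
NF = 10 log₁₀(2.564) = 4.09 dB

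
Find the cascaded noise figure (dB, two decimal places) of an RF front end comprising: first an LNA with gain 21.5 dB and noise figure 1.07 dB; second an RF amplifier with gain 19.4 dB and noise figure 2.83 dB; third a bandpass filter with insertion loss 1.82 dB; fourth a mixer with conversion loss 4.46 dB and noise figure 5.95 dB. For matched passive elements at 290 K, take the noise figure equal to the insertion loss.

1.09 dB

Convert to linear (a loss of L dB is a gain of −L dB): F_i = 10^(NF_i/10), G_i = 10^(G_i,dB/10)
  Stage 1: F_1 = 10^(1.07/10) = 1.279, G_1 = 10^(21.5/10) = 141.3
  Stage 2: F_2 = 10^(2.83/10) = 1.919, G_2 = 10^(19.4/10) = 87.10
  Stage 3: F_3 = 10^(1.82/10) = 1.521, G_3 = 10^(−1.82/10) = 0.6577
  Stage 4: F_4 = 10^(5.95/10) = 3.936, G_4 = 10^(−4.46/10) = 0.3581
Friis cascade:
  F = 1.279 + (1.919 − 1)/141.3 + (1.521 − 1)/1.230×10⁴ + (3.936 − 1)/8091 = 1.286
NF = 10 log₁₀(1.286) = 1.09 dB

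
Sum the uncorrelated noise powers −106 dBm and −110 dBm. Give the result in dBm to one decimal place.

Convert to linear, add, convert back:
P₁ = 2.51×10⁻¹⁴ W, P₂ = 1.00×10⁻¹⁴ W
P_tot = 3.51×10⁻¹⁴ W → 10 log₁₀(P_tot / 10⁻³) = −104.5 dBm

−104.5 dBm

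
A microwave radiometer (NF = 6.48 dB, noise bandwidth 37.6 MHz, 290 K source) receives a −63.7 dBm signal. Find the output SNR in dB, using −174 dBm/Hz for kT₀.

28.1 dB

Noise floor: N = −174 + 10 log₁₀(B) + NF
10 log₁₀(3.76×10⁷) = 75.75 dB
N = −174 + 75.75 + 6.48 = −91.77 dBm
SNR = P_sig − N = −63.7 − (−91.77) = 28.07 dB → 28.1 dB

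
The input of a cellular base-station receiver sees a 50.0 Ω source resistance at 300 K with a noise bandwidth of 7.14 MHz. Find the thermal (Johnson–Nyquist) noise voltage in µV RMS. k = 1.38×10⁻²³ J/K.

2.43 µV

V_n = √(4kTRB)
4kTRB = 4 × 1.38×10⁻²³ × 300 × 5.00×10¹ × 7.14×10⁶ = 5.91×10⁻¹² V²
V_n = √(5.91×10⁻¹²) = 2.43×10⁻⁶ V = 2.43 µV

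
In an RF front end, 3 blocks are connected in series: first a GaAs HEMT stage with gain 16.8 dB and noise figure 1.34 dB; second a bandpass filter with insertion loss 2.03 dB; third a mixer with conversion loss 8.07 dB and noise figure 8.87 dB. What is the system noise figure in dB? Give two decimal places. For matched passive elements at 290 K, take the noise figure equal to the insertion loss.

2.03 dB

Convert to linear (a loss of L dB is a gain of −L dB): F_i = 10^(NF_i/10), G_i = 10^(G_i,dB/10)
  Stage 1: F_1 = 10^(1.34/10) = 1.361, G_1 = 10^(16.8/10) = 47.86
  Stage 2: F_2 = 10^(2.03/10) = 1.596, G_2 = 10^(−2.03/10) = 0.6266
  Stage 3: F_3 = 10^(8.87/10) = 7.709, G_3 = 10^(−8.07/10) = 0.1560
Friis cascade:
  F = 1.361 + (1.596 − 1)/47.86 + (7.709 − 1)/29.99 = 1.598
NF = 10 log₁₀(1.598) = 2.03 dB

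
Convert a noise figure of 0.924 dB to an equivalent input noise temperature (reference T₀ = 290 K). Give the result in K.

68.8 K

F = 10^(0.924/10) = 1.23709
T_e = (F − 1)·T₀ = (1.23709 − 1) × 290 = 68.8 K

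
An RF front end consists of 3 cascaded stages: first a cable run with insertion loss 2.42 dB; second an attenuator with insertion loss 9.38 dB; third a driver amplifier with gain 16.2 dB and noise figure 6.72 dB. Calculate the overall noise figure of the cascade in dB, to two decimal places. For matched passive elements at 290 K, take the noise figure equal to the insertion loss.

Convert to linear (a loss of L dB is a gain of −L dB): F_i = 10^(NF_i/10), G_i = 10^(G_i,dB/10)
  Stage 1: F_1 = 10^(2.42/10) = 1.746, G_1 = 10^(−2.42/10) = 0.5728
  Stage 2: F_2 = 10^(9.38/10) = 8.670, G_2 = 10^(−9.38/10) = 0.1153
  Stage 3: F_3 = 10^(6.72/10) = 4.699, G_3 = 10^(16.2/10) = 41.69
Friis cascade:
  F = 1.746 + (8.670 − 1)/0.5728 + (4.699 − 1)/0.06607 = 71.12
NF = 10 log₁₀(71.12) = 18.52 dB

18.52 dB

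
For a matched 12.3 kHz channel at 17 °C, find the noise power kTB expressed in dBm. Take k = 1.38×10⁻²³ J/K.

−133.1 dBm

T = 17 °C + 273.15 = 290.15 K
P_n = kTB = 1.38×10⁻²³ × 290.15 × 1.23×10⁴ = 4.93×10⁻¹⁷ W
In dBm: 10 log₁₀(4.93×10⁻¹⁷ / 10⁻³) = −133.1 dBm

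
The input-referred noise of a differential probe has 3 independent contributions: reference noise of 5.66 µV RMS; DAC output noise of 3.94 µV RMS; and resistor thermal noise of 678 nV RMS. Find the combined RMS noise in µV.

Uncorrelated sources add in power (mean-square): V_tot = √(ΣV_i²)
V_tot = √[(5.66×10⁻⁶)² + (3.94×10⁻⁶)² + (6.78×10⁻⁷)²] = 6.93×10⁻⁶ V = 6.93 µV

6.93 µV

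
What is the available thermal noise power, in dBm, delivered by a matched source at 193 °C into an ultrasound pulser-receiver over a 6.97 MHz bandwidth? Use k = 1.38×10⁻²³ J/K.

T = 193 °C + 273.15 = 466.15 K
P_n = kTB = 1.38×10⁻²³ × 466.15 × 6.97×10⁶ = 4.48×10⁻¹⁴ W
In dBm: 10 log₁₀(4.48×10⁻¹⁴ / 10⁻³) = −103.5 dBm

−103.5 dBm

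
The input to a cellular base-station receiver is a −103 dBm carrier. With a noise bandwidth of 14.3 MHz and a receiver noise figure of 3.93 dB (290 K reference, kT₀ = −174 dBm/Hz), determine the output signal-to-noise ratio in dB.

−4.5 dB

Noise floor: N = −174 + 10 log₁₀(B) + NF
10 log₁₀(1.43×10⁷) = 71.55 dB
N = −174 + 71.55 + 3.93 = −98.52 dBm
SNR = P_sig − N = −103 − (−98.52) = −4.48 dB → −4.5 dB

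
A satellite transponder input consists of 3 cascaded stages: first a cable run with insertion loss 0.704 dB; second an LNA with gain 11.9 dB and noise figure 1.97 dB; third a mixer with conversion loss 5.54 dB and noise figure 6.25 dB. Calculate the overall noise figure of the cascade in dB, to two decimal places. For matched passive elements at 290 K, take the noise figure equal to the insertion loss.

Convert to linear (a loss of L dB is a gain of −L dB): F_i = 10^(NF_i/10), G_i = 10^(G_i,dB/10)
  Stage 1: F_1 = 10^(0.704/10) = 1.176, G_1 = 10^(−0.704/10) = 0.8504
  Stage 2: F_2 = 10^(1.97/10) = 1.574, G_2 = 10^(11.9/10) = 15.49
  Stage 3: F_3 = 10^(6.25/10) = 4.217, G_3 = 10^(−5.54/10) = 0.2793
Friis cascade:
  F = 1.176 + (1.574 − 1)/0.8504 + (4.217 − 1)/13.17 = 2.095
NF = 10 log₁₀(2.095) = 3.21 dB

3.21 dB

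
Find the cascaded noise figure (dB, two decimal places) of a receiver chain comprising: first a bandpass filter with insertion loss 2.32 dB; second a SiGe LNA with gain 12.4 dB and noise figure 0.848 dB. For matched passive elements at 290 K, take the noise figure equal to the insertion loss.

3.17 dB

Convert to linear (a loss of L dB is a gain of −L dB): F_i = 10^(NF_i/10), G_i = 10^(G_i,dB/10)
  Stage 1: F_1 = 10^(2.32/10) = 1.706, G_1 = 10^(−2.32/10) = 0.5861
  Stage 2: F_2 = 10^(0.848/10) = 1.216, G_2 = 10^(12.4/10) = 17.38
Friis cascade:
  F = 1.706 + (1.216 − 1)/0.5861 = 2.074
NF = 10 log₁₀(2.074) = 3.17 dB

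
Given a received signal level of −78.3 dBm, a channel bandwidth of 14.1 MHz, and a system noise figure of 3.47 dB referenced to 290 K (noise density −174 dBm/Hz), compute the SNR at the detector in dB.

Noise floor: N = −174 + 10 log₁₀(B) + NF
10 log₁₀(1.41×10⁷) = 71.49 dB
N = −174 + 71.49 + 3.47 = −99.04 dBm
SNR = P_sig − N = −78.3 − (−99.04) = 20.74 dB → 20.7 dB

20.7 dB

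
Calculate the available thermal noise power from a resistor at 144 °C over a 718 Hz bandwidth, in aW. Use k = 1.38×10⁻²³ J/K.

4.13 aW

T = 144 °C + 273.15 = 417.15 K
P_n = kTB = 1.38×10⁻²³ × 417.15 × 7.18×10² = 4.13×10⁻¹⁸ W = 4.13 aW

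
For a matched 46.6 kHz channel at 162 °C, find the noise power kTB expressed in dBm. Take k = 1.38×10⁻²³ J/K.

T = 162 °C + 273.15 = 435.15 K
P_n = kTB = 1.38×10⁻²³ × 435.15 × 4.66×10⁴ = 2.80×10⁻¹⁶ W
In dBm: 10 log₁₀(2.80×10⁻¹⁶ / 10⁻³) = −125.5 dBm

−125.5 dBm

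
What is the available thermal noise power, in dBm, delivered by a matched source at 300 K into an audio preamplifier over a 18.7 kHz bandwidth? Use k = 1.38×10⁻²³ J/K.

−131.1 dBm

P_n = kTB = 1.38×10⁻²³ × 300 × 1.87×10⁴ = 7.74×10⁻¹⁷ W
In dBm: 10 log₁₀(7.74×10⁻¹⁷ / 10⁻³) = −131.1 dBm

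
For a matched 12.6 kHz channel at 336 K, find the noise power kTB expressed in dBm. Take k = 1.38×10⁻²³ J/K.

P_n = kTB = 1.38×10⁻²³ × 336 × 1.26×10⁴ = 5.84×10⁻¹⁷ W
In dBm: 10 log₁₀(5.84×10⁻¹⁷ / 10⁻³) = −132.3 dBm

−132.3 dBm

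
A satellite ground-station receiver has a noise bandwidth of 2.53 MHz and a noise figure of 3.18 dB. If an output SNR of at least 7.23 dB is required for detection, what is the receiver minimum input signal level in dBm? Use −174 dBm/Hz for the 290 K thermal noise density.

Sensitivity = −174 + 10 log₁₀(B) + NF + SNR_min
= −174 + 64.03 + 3.18 + 7.23
= −99.56 dBm → −99.6 dBm

−99.6 dBm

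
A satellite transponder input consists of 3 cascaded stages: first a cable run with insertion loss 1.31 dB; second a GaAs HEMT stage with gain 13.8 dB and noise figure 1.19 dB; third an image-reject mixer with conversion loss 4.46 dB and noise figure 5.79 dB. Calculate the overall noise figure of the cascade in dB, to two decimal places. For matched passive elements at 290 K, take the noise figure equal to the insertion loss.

2.87 dB

Convert to linear (a loss of L dB is a gain of −L dB): F_i = 10^(NF_i/10), G_i = 10^(G_i,dB/10)
  Stage 1: F_1 = 10^(1.31/10) = 1.352, G_1 = 10^(−1.31/10) = 0.7396
  Stage 2: F_2 = 10^(1.19/10) = 1.315, G_2 = 10^(13.8/10) = 23.99
  Stage 3: F_3 = 10^(5.79/10) = 3.793, G_3 = 10^(−4.46/10) = 0.3581
Friis cascade:
  F = 1.352 + (1.315 − 1)/0.7396 + (3.793 − 1)/17.74 = 1.936
NF = 10 log₁₀(1.936) = 2.87 dB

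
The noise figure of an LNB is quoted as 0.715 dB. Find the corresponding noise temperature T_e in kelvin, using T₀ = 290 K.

F = 10^(0.715/10) = 1.17896
T_e = (F − 1)·T₀ = (1.17896 − 1) × 290 = 51.9 K

51.9 K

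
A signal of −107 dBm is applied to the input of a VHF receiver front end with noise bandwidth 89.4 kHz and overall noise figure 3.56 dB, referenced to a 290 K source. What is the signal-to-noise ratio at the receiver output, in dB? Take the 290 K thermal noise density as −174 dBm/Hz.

13.9 dB

Noise floor: N = −174 + 10 log₁₀(B) + NF
10 log₁₀(8.94×10⁴) = 49.51 dB
N = −174 + 49.51 + 3.56 = −120.93 dBm
SNR = P_sig − N = −107 − (−120.93) = 13.93 dB → 13.9 dB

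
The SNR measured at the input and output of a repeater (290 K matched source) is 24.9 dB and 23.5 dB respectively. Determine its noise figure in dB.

NF (dB) = SNR_in(dB) − SNR_out(dB) when the source is at T₀
NF = 24.9 − 23.5 = 1.4 dB

1.4 dB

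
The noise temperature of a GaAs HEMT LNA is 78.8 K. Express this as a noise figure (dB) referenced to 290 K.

F = 1 + T_e/T₀ = 1 + 78.8/290 = 1.27172
NF = 10 log₁₀(1.27172) = 1.04 dB

1.04 dB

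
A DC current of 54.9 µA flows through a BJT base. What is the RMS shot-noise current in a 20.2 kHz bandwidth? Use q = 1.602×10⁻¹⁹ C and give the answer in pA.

I_n = √(2qI·B)
2qI·B = 2 × 1.602×10⁻¹⁹ × 5.49×10⁻⁵ × 2.02×10⁴ = 3.55×10⁻¹⁹ A²
I_n = √(3.55×10⁻¹⁹) = 5.96×10⁻¹⁰ A = 596 pA

596 pA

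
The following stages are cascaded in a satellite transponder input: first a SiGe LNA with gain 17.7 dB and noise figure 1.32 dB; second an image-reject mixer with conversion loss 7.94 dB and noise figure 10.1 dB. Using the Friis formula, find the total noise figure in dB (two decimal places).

1.80 dB

Convert to linear (a loss of L dB is a gain of −L dB): F_i = 10^(NF_i/10), G_i = 10^(G_i,dB/10)
  Stage 1: F_1 = 10^(1.32/10) = 1.355, G_1 = 10^(17.7/10) = 58.88
  Stage 2: F_2 = 10^(10.1/10) = 10.23, G_2 = 10^(−7.94/10) = 0.1607
Friis cascade:
  F = 1.355 + (10.23 − 1)/58.88 = 1.512
NF = 10 log₁₀(1.512) = 1.80 dB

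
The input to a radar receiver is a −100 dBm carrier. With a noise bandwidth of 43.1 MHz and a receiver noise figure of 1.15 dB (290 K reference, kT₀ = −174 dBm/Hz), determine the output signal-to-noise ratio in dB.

Noise floor: N = −174 + 10 log₁₀(B) + NF
10 log₁₀(4.31×10⁷) = 76.34 dB
N = −174 + 76.34 + 1.15 = −96.51 dBm
SNR = P_sig − N = −100 − (−96.51) = −3.49 dB → −3.5 dB

−3.5 dB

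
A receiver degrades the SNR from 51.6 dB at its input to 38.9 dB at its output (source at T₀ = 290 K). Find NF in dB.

NF (dB) = SNR_in(dB) − SNR_out(dB) when the source is at T₀
NF = 51.6 − 38.9 = 12.7 dB

12.7 dB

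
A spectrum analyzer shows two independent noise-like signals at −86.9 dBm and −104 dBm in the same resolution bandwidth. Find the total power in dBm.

−86.8 dBm

Convert to linear, add, convert back:
P₁ = 2.04×10⁻¹² W, P₂ = 3.98×10⁻¹⁴ W
P_tot = 2.08×10⁻¹² W → 10 log₁₀(P_tot / 10⁻³) = −86.8 dBm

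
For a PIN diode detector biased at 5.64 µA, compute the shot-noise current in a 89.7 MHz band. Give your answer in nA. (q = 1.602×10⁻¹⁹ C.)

I_n = √(2qI·B)
2qI·B = 2 × 1.602×10⁻¹⁹ × 5.64×10⁻⁶ × 8.97×10⁷ = 1.62×10⁻¹⁶ A²
I_n = √(1.62×10⁻¹⁶) = 1.27×10⁻⁸ A = 12.7 nA

12.7 nA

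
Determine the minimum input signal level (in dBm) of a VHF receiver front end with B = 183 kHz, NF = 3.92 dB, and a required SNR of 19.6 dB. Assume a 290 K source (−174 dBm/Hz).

−97.9 dBm

Sensitivity = −174 + 10 log₁₀(B) + NF + SNR_min
= −174 + 52.62 + 3.92 + 19.6
= −97.86 dBm → −97.9 dBm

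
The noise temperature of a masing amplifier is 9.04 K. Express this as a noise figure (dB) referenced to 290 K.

0.133 dB

F = 1 + T_e/T₀ = 1 + 9.04/290 = 1.03117
NF = 10 log₁₀(1.03117) = 0.133 dB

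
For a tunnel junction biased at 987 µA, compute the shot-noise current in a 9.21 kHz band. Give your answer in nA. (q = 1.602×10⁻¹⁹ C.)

1.71 nA

I_n = √(2qI·B)
2qI·B = 2 × 1.602×10⁻¹⁹ × 9.87×10⁻⁴ × 9.21×10³ = 2.91×10⁻¹⁸ A²
I_n = √(2.91×10⁻¹⁸) = 1.71×10⁻⁹ A = 1.71 nA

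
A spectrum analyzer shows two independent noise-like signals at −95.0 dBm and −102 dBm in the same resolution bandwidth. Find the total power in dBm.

−94.2 dBm

Convert to linear, add, convert back:
P₁ = 3.16×10⁻¹³ W, P₂ = 6.31×10⁻¹⁴ W
P_tot = 3.79×10⁻¹³ W → 10 log₁₀(P_tot / 10⁻³) = −94.2 dBm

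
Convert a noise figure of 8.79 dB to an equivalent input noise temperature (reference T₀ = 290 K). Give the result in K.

F = 10^(8.79/10) = 7.56833
T_e = (F − 1)·T₀ = (7.56833 − 1) × 290 = 1905 K

1905 K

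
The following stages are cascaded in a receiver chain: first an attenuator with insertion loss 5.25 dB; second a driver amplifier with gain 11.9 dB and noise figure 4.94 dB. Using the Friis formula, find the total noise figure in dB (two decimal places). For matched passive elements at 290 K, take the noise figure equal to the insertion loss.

10.19 dB

Convert to linear (a loss of L dB is a gain of −L dB): F_i = 10^(NF_i/10), G_i = 10^(G_i,dB/10)
  Stage 1: F_1 = 10^(5.25/10) = 3.350, G_1 = 10^(−5.25/10) = 0.2985
  Stage 2: F_2 = 10^(4.94/10) = 3.119, G_2 = 10^(11.9/10) = 15.49
Friis cascade:
  F = 3.350 + (3.119 − 1)/0.2985 = 10.45
NF = 10 log₁₀(10.45) = 10.19 dB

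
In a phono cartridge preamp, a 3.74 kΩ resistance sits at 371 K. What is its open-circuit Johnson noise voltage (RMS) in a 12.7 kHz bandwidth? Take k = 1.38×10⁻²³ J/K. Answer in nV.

V_n = √(4kTRB)
4kTRB = 4 × 1.38×10⁻²³ × 371 × 3.74×10³ × 1.27×10⁴ = 9.73×10⁻¹³ V²
V_n = √(9.73×10⁻¹³) = 9.86×10⁻⁷ V = 986 nV

986 nV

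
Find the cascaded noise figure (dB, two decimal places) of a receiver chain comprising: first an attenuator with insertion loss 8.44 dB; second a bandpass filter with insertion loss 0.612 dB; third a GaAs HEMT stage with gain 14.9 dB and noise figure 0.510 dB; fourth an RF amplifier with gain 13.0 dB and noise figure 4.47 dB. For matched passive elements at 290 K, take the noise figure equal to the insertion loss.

Convert to linear (a loss of L dB is a gain of −L dB): F_i = 10^(NF_i/10), G_i = 10^(G_i,dB/10)
  Stage 1: F_1 = 10^(8.44/10) = 6.982, G_1 = 10^(−8.44/10) = 0.1432
  Stage 2: F_2 = 10^(0.612/10) = 1.151, G_2 = 10^(−0.612/10) = 0.8686
  Stage 3: F_3 = 10^(0.510/10) = 1.125, G_3 = 10^(14.9/10) = 30.90
  Stage 4: F_4 = 10^(4.47/10) = 2.799, G_4 = 10^(13.0/10) = 19.95
Friis cascade:
  F = 6.982 + (1.151 − 1)/0.1432 + (1.125 − 1)/0.1244 + (2.799 − 1)/3.844 = 9.509
NF = 10 log₁₀(9.509) = 9.78 dB

9.78 dB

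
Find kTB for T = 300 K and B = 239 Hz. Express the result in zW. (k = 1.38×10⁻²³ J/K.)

989 zW

P_n = kTB = 1.38×10⁻²³ × 300 × 2.39×10² = 9.89×10⁻¹⁹ W = 989 zW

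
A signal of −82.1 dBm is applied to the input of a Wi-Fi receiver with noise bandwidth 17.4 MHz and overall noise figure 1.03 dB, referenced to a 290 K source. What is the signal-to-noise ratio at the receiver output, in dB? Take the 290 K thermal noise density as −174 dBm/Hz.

Noise floor: N = −174 + 10 log₁₀(B) + NF
10 log₁₀(1.74×10⁷) = 72.41 dB
N = −174 + 72.41 + 1.03 = −100.56 dBm
SNR = P_sig − N = −82.1 − (−100.56) = 18.46 dB → 18.5 dB

18.5 dB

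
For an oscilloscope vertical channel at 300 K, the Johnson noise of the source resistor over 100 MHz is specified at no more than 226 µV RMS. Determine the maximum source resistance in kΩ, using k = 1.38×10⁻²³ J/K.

Johnson–Nyquist: V_n = √(4kTRB) ⇒ R = V_n² / (4kTB)
4kTB = 4 × 1.38×10⁻²³ × 300 × 1.00×10⁸ = 1.66×10⁻¹²
R = (2.26×10⁻⁴)² / 1.66×10⁻¹² = 3.08×10⁴ Ω = 30.8 kΩ

30.8 kΩ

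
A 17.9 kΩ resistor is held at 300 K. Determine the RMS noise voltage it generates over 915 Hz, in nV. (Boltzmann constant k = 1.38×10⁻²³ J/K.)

V_n = √(4kTRB)
4kTRB = 4 × 1.38×10⁻²³ × 300 × 1.79×10⁴ × 9.15×10² = 2.71×10⁻¹³ V²
V_n = √(2.71×10⁻¹³) = 5.21×10⁻⁷ V = 521 nV

521 nV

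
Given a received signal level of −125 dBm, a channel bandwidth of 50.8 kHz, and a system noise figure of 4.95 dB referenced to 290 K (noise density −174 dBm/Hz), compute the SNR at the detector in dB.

Noise floor: N = −174 + 10 log₁₀(B) + NF
10 log₁₀(5.08×10⁴) = 47.06 dB
N = −174 + 47.06 + 4.95 = −121.99 dBm
SNR = P_sig − N = −125 − (−121.99) = −3.01 dB → −3.0 dB

−3.0 dB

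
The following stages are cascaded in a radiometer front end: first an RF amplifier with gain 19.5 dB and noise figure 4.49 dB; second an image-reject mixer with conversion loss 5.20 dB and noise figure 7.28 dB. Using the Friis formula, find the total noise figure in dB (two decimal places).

Convert to linear (a loss of L dB is a gain of −L dB): F_i = 10^(NF_i/10), G_i = 10^(G_i,dB/10)
  Stage 1: F_1 = 10^(4.49/10) = 2.812, G_1 = 10^(19.5/10) = 89.13
  Stage 2: F_2 = 10^(7.28/10) = 5.346, G_2 = 10^(−5.20/10) = 0.3020
Friis cascade:
  F = 2.812 + (5.346 − 1)/89.13 = 2.861
NF = 10 log₁₀(2.861) = 4.56 dB

4.56 dB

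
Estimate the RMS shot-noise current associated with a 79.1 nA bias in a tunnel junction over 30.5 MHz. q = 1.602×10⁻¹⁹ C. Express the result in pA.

I_n = √(2qI·B)
2qI·B = 2 × 1.602×10⁻¹⁹ × 7.91×10⁻⁸ × 3.05×10⁷ = 7.73×10⁻¹⁹ A²
I_n = √(7.73×10⁻¹⁹) = 8.79×10⁻¹⁰ A = 879 pA

879 pA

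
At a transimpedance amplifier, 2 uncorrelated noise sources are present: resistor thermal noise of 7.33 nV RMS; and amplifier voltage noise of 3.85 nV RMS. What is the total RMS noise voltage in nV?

8.28 nV

Uncorrelated sources add in power (mean-square): V_tot = √(ΣV_i²)
V_tot = √[(7.33×10⁻⁹)² + (3.85×10⁻⁹)²] = 8.28×10⁻⁹ V = 8.28 nV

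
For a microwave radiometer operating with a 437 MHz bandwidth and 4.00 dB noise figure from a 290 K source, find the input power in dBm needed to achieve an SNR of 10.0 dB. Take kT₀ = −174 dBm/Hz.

−73.6 dBm

Sensitivity = −174 + 10 log₁₀(B) + NF + SNR_min
= −174 + 86.4 + 4.00 + 10.0
= −73.60 dBm → −73.6 dBm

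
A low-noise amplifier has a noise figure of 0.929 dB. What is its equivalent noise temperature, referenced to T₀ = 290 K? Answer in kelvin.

F = 10^(0.929/10) = 1.23851
T_e = (F − 1)·T₀ = (1.23851 − 1) × 290 = 69.2 K

69.2 K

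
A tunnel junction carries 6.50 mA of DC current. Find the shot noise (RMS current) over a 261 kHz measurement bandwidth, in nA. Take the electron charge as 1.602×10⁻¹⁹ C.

23.3 nA

I_n = √(2qI·B)
2qI·B = 2 × 1.602×10⁻¹⁹ × 6.50×10⁻³ × 2.61×10⁵ = 5.44×10⁻¹⁶ A²
I_n = √(5.44×10⁻¹⁶) = 2.33×10⁻⁸ A = 23.3 nA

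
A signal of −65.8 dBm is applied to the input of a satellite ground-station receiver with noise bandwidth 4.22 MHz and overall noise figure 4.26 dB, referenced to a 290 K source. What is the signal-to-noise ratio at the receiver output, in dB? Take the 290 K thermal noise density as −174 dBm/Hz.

Noise floor: N = −174 + 10 log₁₀(B) + NF
10 log₁₀(4.22×10⁶) = 66.25 dB
N = −174 + 66.25 + 4.26 = −103.49 dBm
SNR = P_sig − N = −65.8 − (−103.49) = 37.69 dB → 37.7 dB

37.7 dB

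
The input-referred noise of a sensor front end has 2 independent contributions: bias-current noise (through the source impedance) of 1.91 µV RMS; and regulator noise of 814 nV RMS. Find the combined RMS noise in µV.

Uncorrelated sources add in power (mean-square): V_tot = √(ΣV_i²)
V_tot = √[(1.91×10⁻⁶)² + (8.14×10⁻⁷)²] = 2.08×10⁻⁶ V = 2.08 µV

2.08 µV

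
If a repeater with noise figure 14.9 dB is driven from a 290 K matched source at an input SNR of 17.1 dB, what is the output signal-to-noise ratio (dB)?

2.2 dB

By definition F = SNR_in/SNR_out, so in dB: SNR_out = SNR_in − NF
SNR_out = 17.1 − 14.9 = 2.2 dB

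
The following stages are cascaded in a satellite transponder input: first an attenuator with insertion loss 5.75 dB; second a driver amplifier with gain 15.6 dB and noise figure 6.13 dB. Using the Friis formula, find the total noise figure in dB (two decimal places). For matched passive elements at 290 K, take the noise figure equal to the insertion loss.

Convert to linear (a loss of L dB is a gain of −L dB): F_i = 10^(NF_i/10), G_i = 10^(G_i,dB/10)
  Stage 1: F_1 = 10^(5.75/10) = 3.758, G_1 = 10^(−5.75/10) = 0.2661
  Stage 2: F_2 = 10^(6.13/10) = 4.102, G_2 = 10^(15.6/10) = 36.31
Friis cascade:
  F = 3.758 + (4.102 − 1)/0.2661 = 15.42
NF = 10 log₁₀(15.42) = 11.88 dB

11.88 dB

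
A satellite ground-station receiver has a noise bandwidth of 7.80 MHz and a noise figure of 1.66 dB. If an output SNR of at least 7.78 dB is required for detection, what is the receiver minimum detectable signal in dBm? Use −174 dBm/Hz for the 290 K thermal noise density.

−95.6 dBm

Sensitivity = −174 + 10 log₁₀(B) + NF + SNR_min
= −174 + 68.92 + 1.66 + 7.78
= −95.64 dBm → −95.6 dBm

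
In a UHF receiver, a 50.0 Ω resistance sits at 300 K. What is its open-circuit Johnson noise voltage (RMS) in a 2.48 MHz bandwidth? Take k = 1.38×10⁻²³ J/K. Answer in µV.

V_n = √(4kTRB)
4kTRB = 4 × 1.38×10⁻²³ × 300 × 5.00×10¹ × 2.48×10⁶ = 2.05×10⁻¹² V²
V_n = √(2.05×10⁻¹²) = 1.43×10⁻⁶ V = 1.43 µV

1.43 µV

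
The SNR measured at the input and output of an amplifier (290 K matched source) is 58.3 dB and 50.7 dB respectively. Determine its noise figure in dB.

NF (dB) = SNR_in(dB) − SNR_out(dB) when the source is at T₀
NF = 58.3 − 50.7 = 7.6 dB

7.6 dB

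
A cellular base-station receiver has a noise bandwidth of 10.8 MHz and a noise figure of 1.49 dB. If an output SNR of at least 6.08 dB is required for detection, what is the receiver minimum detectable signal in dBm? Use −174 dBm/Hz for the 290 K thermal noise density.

−96.1 dBm

Sensitivity = −174 + 10 log₁₀(B) + NF + SNR_min
= −174 + 70.33 + 1.49 + 6.08
= −96.10 dBm → −96.1 dBm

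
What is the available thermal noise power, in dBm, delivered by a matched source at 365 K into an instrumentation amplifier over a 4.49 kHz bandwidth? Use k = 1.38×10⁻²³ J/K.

P_n = kTB = 1.38×10⁻²³ × 365 × 4.49×10³ = 2.26×10⁻¹⁷ W
In dBm: 10 log₁₀(2.26×10⁻¹⁷ / 10⁻³) = −136.5 dBm

−136.5 dBm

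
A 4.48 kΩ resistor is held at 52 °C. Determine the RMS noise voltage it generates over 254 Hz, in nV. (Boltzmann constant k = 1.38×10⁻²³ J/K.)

143 nV

T = 52 °C + 273.15 = 325.15 K
V_n = √(4kTRB)
4kTRB = 4 × 1.38×10⁻²³ × 325.15 × 4.48×10³ × 2.54×10² = 2.04×10⁻¹⁴ V²
V_n = √(2.04×10⁻¹⁴) = 1.43×10⁻⁷ V = 143 nV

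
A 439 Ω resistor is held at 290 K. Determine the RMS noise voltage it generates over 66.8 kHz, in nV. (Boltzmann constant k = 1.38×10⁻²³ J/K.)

V_n = √(4kTRB)
4kTRB = 4 × 1.38×10⁻²³ × 290 × 4.39×10² × 6.68×10⁴ = 4.69×10⁻¹³ V²
V_n = √(4.69×10⁻¹³) = 6.85×10⁻⁷ V = 685 nV

685 nV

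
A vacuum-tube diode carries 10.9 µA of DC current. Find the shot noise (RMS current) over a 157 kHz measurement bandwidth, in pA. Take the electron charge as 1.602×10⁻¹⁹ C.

I_n = √(2qI·B)
2qI·B = 2 × 1.602×10⁻¹⁹ × 1.09×10⁻⁵ × 1.57×10⁵ = 5.48×10⁻¹⁹ A²
I_n = √(5.48×10⁻¹⁹) = 7.40×10⁻¹⁰ A = 740 pA

740 pA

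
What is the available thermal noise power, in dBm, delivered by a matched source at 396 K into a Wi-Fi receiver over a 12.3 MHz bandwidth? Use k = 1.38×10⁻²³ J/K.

−101.7 dBm

P_n = kTB = 1.38×10⁻²³ × 396 × 1.23×10⁷ = 6.72×10⁻¹⁴ W
In dBm: 10 log₁₀(6.72×10⁻¹⁴ / 10⁻³) = −101.7 dBm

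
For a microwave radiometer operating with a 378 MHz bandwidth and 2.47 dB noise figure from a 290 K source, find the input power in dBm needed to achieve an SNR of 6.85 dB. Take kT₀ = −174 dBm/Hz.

Sensitivity = −174 + 10 log₁₀(B) + NF + SNR_min
= −174 + 85.77 + 2.47 + 6.85
= −78.91 dBm → −78.9 dBm

−78.9 dBm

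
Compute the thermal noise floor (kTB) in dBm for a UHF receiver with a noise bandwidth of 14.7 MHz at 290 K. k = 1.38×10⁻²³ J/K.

P_n = kTB = 1.38×10⁻²³ × 290 × 1.47×10⁷ = 5.88×10⁻¹⁴ W
In dBm: 10 log₁₀(5.88×10⁻¹⁴ / 10⁻³) = −102.3 dBm

−102.3 dBm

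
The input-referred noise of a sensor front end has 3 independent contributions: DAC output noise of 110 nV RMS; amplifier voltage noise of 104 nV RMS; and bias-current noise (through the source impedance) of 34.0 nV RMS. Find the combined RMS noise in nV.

155 nV

Uncorrelated sources add in power (mean-square): V_tot = √(ΣV_i²)
V_tot = √[(1.10×10⁻⁷)² + (1.04×10⁻⁷)² + (3.40×10⁻⁸)²] = 1.55×10⁻⁷ V = 155 nV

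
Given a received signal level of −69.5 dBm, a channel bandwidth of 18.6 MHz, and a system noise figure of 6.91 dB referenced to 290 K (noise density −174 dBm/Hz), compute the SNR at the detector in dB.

Noise floor: N = −174 + 10 log₁₀(B) + NF
10 log₁₀(1.86×10⁷) = 72.7 dB
N = −174 + 72.7 + 6.91 = −94.39 dBm
SNR = P_sig − N = −69.5 − (−94.39) = 24.89 dB → 24.9 dB

24.9 dB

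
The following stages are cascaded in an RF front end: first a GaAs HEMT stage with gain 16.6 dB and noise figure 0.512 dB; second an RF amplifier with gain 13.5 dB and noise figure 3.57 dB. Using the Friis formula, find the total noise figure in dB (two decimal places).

0.62 dB

Convert to linear (a loss of L dB is a gain of −L dB): F_i = 10^(NF_i/10), G_i = 10^(G_i,dB/10)
  Stage 1: F_1 = 10^(0.512/10) = 1.125, G_1 = 10^(16.6/10) = 45.71
  Stage 2: F_2 = 10^(3.57/10) = 2.275, G_2 = 10^(13.5/10) = 22.39
Friis cascade:
  F = 1.125 + (2.275 − 1)/45.71 = 1.153
NF = 10 log₁₀(1.153) = 0.62 dB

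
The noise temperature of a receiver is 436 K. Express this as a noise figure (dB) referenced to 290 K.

3.99 dB

F = 1 + T_e/T₀ = 1 + 436/290 = 2.50345
NF = 10 log₁₀(2.50345) = 3.99 dB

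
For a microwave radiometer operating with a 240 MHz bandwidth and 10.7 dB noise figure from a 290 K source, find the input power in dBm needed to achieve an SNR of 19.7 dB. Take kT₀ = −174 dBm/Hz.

−59.8 dBm

Sensitivity = −174 + 10 log₁₀(B) + NF + SNR_min
= −174 + 83.8 + 10.7 + 19.7
= −59.8 dBm → −59.8 dBm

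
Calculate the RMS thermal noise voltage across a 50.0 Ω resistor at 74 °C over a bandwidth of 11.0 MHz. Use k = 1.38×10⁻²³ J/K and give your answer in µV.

T = 74 °C + 273.15 = 347.15 K
V_n = √(4kTRB)
4kTRB = 4 × 1.38×10⁻²³ × 347.15 × 5.00×10¹ × 1.10×10⁷ = 1.05×10⁻¹¹ V²
V_n = √(1.05×10⁻¹¹) = 3.25×10⁻⁶ V = 3.25 µV

3.25 µV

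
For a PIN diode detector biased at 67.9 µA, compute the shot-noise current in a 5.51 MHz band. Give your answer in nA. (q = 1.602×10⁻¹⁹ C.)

I_n = √(2qI·B)
2qI·B = 2 × 1.602×10⁻¹⁹ × 6.79×10⁻⁵ × 5.51×10⁶ = 1.20×10⁻¹⁶ A²
I_n = √(1.20×10⁻¹⁶) = 1.09×10⁻⁸ A = 10.9 nA

10.9 nA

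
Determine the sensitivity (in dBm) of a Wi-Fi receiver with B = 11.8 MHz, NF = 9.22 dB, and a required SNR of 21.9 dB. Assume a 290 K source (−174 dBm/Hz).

−72.2 dBm

Sensitivity = −174 + 10 log₁₀(B) + NF + SNR_min
= −174 + 70.72 + 9.22 + 21.9
= −72.16 dBm → −72.2 dBm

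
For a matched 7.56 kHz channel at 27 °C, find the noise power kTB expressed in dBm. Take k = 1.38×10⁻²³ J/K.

T = 27 °C + 273.15 = 300.15 K
P_n = kTB = 1.38×10⁻²³ × 300.15 × 7.56×10³ = 3.13×10⁻¹⁷ W
In dBm: 10 log₁₀(3.13×10⁻¹⁷ / 10⁻³) = −135.0 dBm

−135.0 dBm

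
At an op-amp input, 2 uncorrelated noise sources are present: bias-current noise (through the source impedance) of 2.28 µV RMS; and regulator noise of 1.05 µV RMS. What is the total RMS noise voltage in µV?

2.51 µV

Uncorrelated sources add in power (mean-square): V_tot = √(ΣV_i²)
V_tot = √[(2.28×10⁻⁶)² + (1.05×10⁻⁶)²] = 2.51×10⁻⁶ V = 2.51 µV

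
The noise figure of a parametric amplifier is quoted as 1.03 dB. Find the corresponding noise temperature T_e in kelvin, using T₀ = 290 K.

F = 10^(1.03/10) = 1.26765
T_e = (F − 1)·T₀ = (1.26765 − 1) × 290 = 77.6 K

77.6 K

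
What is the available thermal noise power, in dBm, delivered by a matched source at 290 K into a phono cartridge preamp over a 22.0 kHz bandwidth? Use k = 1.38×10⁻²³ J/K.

−130.6 dBm

P_n = kTB = 1.38×10⁻²³ × 290 × 2.20×10⁴ = 8.80×10⁻¹⁷ W
In dBm: 10 log₁₀(8.80×10⁻¹⁷ / 10⁻³) = −130.6 dBm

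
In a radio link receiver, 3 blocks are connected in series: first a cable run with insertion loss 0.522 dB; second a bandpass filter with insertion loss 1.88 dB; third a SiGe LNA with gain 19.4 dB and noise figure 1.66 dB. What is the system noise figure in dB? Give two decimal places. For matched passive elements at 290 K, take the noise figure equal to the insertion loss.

4.06 dB

Convert to linear (a loss of L dB is a gain of −L dB): F_i = 10^(NF_i/10), G_i = 10^(G_i,dB/10)
  Stage 1: F_1 = 10^(0.522/10) = 1.128, G_1 = 10^(−0.522/10) = 0.8867
  Stage 2: F_2 = 10^(1.88/10) = 1.542, G_2 = 10^(−1.88/10) = 0.6486
  Stage 3: F_3 = 10^(1.66/10) = 1.466, G_3 = 10^(19.4/10) = 87.10
Friis cascade:
  F = 1.128 + (1.542 − 1)/0.8867 + (1.466 − 1)/0.5752 = 2.548
NF = 10 log₁₀(2.548) = 4.06 dB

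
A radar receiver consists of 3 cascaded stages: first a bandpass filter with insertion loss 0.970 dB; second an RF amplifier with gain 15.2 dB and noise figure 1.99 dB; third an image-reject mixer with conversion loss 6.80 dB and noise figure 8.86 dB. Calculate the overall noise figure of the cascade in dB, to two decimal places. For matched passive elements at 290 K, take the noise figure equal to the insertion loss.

Convert to linear (a loss of L dB is a gain of −L dB): F_i = 10^(NF_i/10), G_i = 10^(G_i,dB/10)
  Stage 1: F_1 = 10^(0.970/10) = 1.250, G_1 = 10^(−0.970/10) = 0.7998
  Stage 2: F_2 = 10^(1.99/10) = 1.581, G_2 = 10^(15.2/10) = 33.11
  Stage 3: F_3 = 10^(8.86/10) = 7.691, G_3 = 10^(−6.80/10) = 0.2089
Friis cascade:
  F = 1.250 + (1.581 − 1)/0.7998 + (7.691 − 1)/26.49 = 2.230
NF = 10 log₁₀(2.230) = 3.48 dB

3.48 dB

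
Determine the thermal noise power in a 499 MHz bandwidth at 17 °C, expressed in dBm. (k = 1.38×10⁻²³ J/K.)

−87.0 dBm

T = 17 °C + 273.15 = 290.15 K
P_n = kTB = 1.38×10⁻²³ × 290.15 × 4.99×10⁸ = 2.00×10⁻¹² W
In dBm: 10 log₁₀(2.00×10⁻¹² / 10⁻³) = −87.0 dBm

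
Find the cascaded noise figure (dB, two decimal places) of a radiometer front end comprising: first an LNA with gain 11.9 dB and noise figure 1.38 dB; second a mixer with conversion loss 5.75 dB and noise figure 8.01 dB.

2.35 dB

Convert to linear (a loss of L dB is a gain of −L dB): F_i = 10^(NF_i/10), G_i = 10^(G_i,dB/10)
  Stage 1: F_1 = 10^(1.38/10) = 1.374, G_1 = 10^(11.9/10) = 15.49
  Stage 2: F_2 = 10^(8.01/10) = 6.324, G_2 = 10^(−5.75/10) = 0.2661
Friis cascade:
  F = 1.374 + (6.324 − 1)/15.49 = 1.718
NF = 10 log₁₀(1.718) = 2.35 dB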